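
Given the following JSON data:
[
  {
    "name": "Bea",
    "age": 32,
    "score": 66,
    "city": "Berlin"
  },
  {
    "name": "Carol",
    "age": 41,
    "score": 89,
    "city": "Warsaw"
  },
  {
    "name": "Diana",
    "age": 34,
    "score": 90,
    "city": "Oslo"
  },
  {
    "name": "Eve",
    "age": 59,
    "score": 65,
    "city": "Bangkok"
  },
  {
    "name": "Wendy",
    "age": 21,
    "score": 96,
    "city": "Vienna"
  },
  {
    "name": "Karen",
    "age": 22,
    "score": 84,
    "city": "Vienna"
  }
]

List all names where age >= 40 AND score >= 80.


Checking both conditions:
  Bea (age=32, score=66) -> no
  Carol (age=41, score=89) -> YES
  Diana (age=34, score=90) -> no
  Eve (age=59, score=65) -> no
  Wendy (age=21, score=96) -> no
  Karen (age=22, score=84) -> no


ANSWER: Carol


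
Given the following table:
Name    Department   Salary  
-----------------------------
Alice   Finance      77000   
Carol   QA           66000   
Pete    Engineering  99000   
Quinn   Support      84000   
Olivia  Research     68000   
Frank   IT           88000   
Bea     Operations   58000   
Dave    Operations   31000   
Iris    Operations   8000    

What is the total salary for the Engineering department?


Engineering department members:
  Pete: 99000
Total = 99000 = 99000

ANSWER: 99000


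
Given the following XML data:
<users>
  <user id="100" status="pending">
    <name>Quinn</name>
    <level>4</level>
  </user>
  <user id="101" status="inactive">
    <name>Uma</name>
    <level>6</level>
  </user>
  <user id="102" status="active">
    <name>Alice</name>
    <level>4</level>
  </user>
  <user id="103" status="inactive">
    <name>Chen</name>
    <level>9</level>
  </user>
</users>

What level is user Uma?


Finding user: Uma
<level>6</level>

ANSWER: 6


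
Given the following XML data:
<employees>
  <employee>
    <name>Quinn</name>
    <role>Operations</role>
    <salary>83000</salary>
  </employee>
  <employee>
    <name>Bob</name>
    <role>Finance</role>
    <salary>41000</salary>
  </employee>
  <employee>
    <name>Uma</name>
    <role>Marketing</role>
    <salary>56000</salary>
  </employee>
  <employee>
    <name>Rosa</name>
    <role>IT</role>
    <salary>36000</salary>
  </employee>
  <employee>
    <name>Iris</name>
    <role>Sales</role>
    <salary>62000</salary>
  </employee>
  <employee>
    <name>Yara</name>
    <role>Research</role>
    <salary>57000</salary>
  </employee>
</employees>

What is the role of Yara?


Searching for <employee> with <name>Yara</name>
Found at position 6
<role>Research</role>

ANSWER: Research


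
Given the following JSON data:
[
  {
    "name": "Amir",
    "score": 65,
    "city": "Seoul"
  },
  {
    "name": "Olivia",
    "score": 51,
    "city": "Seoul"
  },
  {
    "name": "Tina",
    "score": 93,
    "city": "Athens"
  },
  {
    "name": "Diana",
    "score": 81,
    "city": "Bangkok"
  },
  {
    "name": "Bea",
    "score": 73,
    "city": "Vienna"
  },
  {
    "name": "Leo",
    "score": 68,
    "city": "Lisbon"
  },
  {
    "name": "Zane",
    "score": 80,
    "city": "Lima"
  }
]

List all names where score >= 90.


Filtering records where score >= 90:
  Amir (score=65) -> no
  Olivia (score=51) -> no
  Tina (score=93) -> YES
  Diana (score=81) -> no
  Bea (score=73) -> no
  Leo (score=68) -> no
  Zane (score=80) -> no


ANSWER: Tina


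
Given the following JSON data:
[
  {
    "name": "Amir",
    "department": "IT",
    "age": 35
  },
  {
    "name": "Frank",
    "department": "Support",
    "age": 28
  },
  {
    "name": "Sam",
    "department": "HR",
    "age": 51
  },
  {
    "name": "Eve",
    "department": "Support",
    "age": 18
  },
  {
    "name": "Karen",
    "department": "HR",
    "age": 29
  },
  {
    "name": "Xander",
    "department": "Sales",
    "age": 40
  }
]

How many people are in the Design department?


Scanning records for department = Design
  No matches found
Count: 0

ANSWER: 0


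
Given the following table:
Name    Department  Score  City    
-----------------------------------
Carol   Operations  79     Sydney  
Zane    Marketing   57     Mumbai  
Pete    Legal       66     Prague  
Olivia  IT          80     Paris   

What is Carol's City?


Row 1: Carol
City = Sydney

ANSWER: Sydney


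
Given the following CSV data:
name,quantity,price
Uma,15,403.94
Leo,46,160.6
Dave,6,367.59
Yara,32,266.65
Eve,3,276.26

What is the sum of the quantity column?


Values in 'quantity' column:
  Row 1: 15
  Row 2: 46
  Row 3: 6
  Row 4: 32
  Row 5: 3
Sum = 15 + 46 + 6 + 32 + 3 = 102

ANSWER: 102


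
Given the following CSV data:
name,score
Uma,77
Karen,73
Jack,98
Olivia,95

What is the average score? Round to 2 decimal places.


Scores: 77, 73, 98, 95
Sum = 343
Count = 4
Average = 343 / 4 = 85.75

ANSWER: 85.75


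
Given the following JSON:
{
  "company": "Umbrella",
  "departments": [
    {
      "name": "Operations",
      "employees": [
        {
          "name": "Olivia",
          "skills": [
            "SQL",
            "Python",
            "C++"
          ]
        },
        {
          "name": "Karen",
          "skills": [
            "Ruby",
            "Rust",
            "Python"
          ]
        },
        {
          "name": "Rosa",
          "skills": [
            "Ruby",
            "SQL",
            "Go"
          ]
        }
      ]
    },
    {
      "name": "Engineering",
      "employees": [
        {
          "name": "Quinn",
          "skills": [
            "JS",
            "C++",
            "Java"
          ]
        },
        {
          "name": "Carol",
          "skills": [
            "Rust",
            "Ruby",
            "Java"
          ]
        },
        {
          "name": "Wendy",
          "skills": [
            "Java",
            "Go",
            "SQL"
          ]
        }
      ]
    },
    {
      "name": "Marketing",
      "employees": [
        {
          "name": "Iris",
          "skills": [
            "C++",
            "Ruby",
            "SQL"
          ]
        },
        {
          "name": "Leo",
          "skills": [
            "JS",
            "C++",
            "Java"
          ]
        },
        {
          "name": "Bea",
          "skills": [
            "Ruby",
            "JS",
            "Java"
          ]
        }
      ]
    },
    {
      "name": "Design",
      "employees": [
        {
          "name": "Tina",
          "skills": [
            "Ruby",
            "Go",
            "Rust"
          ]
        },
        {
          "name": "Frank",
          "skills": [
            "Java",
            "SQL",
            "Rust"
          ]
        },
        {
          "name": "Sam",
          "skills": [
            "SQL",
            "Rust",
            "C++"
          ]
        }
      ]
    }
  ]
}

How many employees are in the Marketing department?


Path: departments[2].employees
Count: 3

ANSWER: 3


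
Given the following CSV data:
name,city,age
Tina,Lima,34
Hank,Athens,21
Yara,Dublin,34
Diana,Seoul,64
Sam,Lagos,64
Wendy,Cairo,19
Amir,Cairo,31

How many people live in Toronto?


Scanning city column for 'Toronto':
Total matches: 0

ANSWER: 0


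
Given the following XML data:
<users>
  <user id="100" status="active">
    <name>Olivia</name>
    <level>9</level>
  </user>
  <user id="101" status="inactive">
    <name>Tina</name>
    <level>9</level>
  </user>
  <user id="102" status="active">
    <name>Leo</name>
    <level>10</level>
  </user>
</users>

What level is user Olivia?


Finding user: Olivia
<level>9</level>

ANSWER: 9


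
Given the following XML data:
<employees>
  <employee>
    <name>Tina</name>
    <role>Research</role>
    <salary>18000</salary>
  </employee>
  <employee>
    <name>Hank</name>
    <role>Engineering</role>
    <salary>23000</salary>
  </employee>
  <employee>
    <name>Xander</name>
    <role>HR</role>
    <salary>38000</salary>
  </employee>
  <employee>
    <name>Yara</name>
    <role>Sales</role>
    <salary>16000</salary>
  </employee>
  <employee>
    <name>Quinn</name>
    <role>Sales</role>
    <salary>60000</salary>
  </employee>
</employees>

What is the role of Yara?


Searching for <employee> with <name>Yara</name>
Found at position 4
<role>Sales</role>

ANSWER: Sales


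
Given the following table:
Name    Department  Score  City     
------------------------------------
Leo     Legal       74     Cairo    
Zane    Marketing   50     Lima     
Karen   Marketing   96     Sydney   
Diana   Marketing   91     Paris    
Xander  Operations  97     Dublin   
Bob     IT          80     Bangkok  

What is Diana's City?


Row 4: Diana
City = Paris

ANSWER: Paris


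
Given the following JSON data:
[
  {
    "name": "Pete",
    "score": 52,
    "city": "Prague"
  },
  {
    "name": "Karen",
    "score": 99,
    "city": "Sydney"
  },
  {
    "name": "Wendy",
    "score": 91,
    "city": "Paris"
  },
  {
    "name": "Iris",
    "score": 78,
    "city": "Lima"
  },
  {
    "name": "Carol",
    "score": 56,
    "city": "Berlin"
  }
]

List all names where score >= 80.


Filtering records where score >= 80:
  Pete (score=52) -> no
  Karen (score=99) -> YES
  Wendy (score=91) -> YES
  Iris (score=78) -> no
  Carol (score=56) -> no


ANSWER: Karen, Wendy


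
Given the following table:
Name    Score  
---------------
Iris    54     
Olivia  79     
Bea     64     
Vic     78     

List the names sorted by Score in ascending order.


Sorting by Score (ascending):
  Iris: 54
  Bea: 64
  Vic: 78
  Olivia: 79


ANSWER: Iris, Bea, Vic, Olivia


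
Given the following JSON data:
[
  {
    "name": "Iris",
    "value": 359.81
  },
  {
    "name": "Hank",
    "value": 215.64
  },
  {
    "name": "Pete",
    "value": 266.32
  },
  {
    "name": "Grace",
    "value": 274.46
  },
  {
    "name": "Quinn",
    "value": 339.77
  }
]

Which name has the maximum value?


Comparing values:
  Iris: 359.81
  Hank: 215.64
  Pete: 266.32
  Grace: 274.46
  Quinn: 339.77
Maximum: Iris (359.81)

ANSWER: Iris


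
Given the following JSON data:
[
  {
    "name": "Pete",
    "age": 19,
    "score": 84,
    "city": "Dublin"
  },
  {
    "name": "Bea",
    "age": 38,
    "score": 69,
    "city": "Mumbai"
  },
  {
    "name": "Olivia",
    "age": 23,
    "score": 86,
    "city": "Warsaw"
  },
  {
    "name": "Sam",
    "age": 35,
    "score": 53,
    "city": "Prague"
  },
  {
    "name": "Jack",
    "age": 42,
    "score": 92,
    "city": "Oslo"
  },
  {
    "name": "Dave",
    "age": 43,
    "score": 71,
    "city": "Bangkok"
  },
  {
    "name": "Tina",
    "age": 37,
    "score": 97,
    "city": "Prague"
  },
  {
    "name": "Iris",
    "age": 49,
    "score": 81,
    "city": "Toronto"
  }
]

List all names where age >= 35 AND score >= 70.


Checking both conditions:
  Pete (age=19, score=84) -> no
  Bea (age=38, score=69) -> no
  Olivia (age=23, score=86) -> no
  Sam (age=35, score=53) -> no
  Jack (age=42, score=92) -> YES
  Dave (age=43, score=71) -> YES
  Tina (age=37, score=97) -> YES
  Iris (age=49, score=81) -> YES


ANSWER: Jack, Dave, Tina, Iris


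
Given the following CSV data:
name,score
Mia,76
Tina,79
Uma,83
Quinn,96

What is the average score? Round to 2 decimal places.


Scores: 76, 79, 83, 96
Sum = 334
Count = 4
Average = 334 / 4 = 83.50

ANSWER: 83.50


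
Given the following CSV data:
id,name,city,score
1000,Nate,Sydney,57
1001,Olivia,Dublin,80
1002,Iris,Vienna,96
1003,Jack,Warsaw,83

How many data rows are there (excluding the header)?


Counting rows (excluding header):
Header: id,name,city,score
Data rows: 4

ANSWER: 4


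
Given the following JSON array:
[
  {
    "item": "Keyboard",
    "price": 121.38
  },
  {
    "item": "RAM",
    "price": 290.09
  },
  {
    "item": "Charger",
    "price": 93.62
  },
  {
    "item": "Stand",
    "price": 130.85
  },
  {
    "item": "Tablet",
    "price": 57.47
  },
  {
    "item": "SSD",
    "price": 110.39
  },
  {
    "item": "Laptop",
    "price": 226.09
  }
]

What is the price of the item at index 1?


Array index 1 -> RAM
price = 290.09

ANSWER: 290.09


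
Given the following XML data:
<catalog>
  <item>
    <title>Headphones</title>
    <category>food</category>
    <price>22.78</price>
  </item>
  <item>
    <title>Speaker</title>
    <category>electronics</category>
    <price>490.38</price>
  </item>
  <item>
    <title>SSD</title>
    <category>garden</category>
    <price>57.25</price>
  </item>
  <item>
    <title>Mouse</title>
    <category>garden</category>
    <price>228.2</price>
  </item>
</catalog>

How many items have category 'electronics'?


Scanning <item> elements for <category>electronics</category>:
  Item 2: Speaker -> MATCH
Count: 1

ANSWER: 1


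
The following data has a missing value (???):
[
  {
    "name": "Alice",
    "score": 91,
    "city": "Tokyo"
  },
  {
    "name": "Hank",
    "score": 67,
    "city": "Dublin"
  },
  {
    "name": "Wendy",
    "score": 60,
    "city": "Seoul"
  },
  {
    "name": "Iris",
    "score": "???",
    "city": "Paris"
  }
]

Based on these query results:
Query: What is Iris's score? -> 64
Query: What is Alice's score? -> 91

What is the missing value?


The missing value is Iris's score
From query: Iris's score = 64

ANSWER: 64


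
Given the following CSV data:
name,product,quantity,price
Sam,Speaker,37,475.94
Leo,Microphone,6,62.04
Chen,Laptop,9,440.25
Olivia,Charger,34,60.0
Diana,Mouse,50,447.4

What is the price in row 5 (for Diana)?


Row 5: Diana
Column 'price' = 447.4

ANSWER: 447.4


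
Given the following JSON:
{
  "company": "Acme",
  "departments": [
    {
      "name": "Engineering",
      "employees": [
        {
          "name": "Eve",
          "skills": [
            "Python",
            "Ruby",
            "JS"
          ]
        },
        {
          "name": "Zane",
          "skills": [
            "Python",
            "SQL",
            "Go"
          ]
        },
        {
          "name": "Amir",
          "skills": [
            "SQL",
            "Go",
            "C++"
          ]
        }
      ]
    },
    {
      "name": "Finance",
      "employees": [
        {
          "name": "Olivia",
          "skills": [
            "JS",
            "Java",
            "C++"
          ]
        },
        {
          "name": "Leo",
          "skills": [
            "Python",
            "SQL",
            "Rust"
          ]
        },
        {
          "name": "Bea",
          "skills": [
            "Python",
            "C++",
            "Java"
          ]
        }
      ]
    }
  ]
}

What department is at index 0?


Path: departments[0].name
Value: Engineering

ANSWER: Engineering


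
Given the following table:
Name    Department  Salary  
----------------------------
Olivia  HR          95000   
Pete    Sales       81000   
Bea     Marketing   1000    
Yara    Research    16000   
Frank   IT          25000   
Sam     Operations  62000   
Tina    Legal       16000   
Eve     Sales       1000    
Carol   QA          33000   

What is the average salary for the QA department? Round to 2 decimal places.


QA department members:
  Carol: 33000
Sum = 33000
Count = 1
Average = 33000 / 1 = 33000.00

ANSWER: 33000.00


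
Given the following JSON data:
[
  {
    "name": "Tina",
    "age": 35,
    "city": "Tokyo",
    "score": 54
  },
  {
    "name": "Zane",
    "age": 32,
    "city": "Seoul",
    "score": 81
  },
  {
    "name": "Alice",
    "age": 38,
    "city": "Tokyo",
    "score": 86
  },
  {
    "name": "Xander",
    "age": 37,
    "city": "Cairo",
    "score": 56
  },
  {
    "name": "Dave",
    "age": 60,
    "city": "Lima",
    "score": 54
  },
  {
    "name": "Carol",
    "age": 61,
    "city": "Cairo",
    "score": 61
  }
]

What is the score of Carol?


Looking up record where name = Carol
Record index: 5
Field 'score' = 61

ANSWER: 61


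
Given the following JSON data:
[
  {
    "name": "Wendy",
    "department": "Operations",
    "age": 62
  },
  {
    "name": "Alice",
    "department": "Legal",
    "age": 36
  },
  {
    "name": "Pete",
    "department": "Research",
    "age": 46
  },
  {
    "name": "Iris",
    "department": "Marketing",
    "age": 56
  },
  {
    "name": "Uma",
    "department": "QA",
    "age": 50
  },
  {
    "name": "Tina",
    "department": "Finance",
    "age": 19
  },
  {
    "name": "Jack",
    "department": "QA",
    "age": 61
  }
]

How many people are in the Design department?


Scanning records for department = Design
  No matches found
Count: 0

ANSWER: 0


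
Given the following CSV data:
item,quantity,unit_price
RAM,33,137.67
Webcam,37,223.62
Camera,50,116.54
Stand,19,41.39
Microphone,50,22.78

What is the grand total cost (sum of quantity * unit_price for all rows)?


Computing row totals:
  RAM: 33 * 137.67 = 4543.11
  Webcam: 37 * 223.62 = 8273.94
  Camera: 50 * 116.54 = 5827.0
  Stand: 19 * 41.39 = 786.41
  Microphone: 50 * 22.78 = 1139.0
Grand total = 4543.11 + 8273.94 + 5827.0 + 786.41 + 1139.0 = 20569.46

ANSWER: 20569.46


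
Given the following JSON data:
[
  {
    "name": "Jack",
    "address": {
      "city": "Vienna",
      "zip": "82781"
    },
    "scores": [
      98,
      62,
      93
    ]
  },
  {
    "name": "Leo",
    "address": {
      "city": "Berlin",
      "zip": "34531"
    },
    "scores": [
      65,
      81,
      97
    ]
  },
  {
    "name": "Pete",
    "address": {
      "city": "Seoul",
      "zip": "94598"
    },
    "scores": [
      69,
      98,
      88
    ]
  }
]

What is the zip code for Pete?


Path: records[2].address.zip
Value: 94598

ANSWER: 94598


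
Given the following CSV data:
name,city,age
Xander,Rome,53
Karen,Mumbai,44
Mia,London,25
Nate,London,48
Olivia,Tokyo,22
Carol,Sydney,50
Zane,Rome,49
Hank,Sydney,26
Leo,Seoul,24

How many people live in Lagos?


Scanning city column for 'Lagos':
Total matches: 0

ANSWER: 0


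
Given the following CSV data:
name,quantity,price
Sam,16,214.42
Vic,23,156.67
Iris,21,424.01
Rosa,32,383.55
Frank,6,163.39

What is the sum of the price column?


Values in 'price' column:
  Row 1: 214.42
  Row 2: 156.67
  Row 3: 424.01
  Row 4: 383.55
  Row 5: 163.39
Sum = 214.42 + 156.67 + 424.01 + 383.55 + 163.39 = 1342.04

ANSWER: 1342.04


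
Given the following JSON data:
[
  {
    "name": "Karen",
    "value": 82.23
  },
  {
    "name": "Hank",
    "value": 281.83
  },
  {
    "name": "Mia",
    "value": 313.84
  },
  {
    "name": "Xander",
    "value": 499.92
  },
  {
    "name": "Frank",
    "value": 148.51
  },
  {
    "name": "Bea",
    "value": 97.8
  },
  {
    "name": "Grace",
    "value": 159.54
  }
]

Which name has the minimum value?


Comparing values:
  Karen: 82.23
  Hank: 281.83
  Mia: 313.84
  Xander: 499.92
  Frank: 148.51
  Bea: 97.8
  Grace: 159.54
Minimum: Karen (82.23)

ANSWER: Karen


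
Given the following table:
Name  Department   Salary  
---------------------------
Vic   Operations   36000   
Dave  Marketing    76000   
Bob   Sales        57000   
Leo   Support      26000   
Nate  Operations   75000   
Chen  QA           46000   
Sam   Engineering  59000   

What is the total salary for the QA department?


QA department members:
  Chen: 46000
Total = 46000 = 46000

ANSWER: 46000


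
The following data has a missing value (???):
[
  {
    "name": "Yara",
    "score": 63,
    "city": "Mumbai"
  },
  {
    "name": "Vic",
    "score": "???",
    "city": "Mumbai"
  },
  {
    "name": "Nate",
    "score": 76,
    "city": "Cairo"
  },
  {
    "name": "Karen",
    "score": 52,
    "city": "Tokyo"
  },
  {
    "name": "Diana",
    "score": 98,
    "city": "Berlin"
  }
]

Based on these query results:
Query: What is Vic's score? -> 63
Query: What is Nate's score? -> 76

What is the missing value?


The missing value is Vic's score
From query: Vic's score = 63

ANSWER: 63


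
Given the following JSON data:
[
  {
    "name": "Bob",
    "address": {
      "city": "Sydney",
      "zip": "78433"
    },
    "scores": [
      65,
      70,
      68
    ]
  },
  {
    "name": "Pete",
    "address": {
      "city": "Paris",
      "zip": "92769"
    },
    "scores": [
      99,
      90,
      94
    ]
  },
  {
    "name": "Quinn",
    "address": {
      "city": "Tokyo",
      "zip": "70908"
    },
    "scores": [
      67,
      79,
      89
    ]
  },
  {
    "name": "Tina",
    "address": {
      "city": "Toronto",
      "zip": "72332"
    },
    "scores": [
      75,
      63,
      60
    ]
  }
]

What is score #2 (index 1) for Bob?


Path: records[0].scores[1]
Value: 70

ANSWER: 70


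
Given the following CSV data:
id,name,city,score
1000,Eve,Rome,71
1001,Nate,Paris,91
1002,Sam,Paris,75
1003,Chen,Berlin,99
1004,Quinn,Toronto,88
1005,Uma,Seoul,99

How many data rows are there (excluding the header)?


Counting rows (excluding header):
Header: id,name,city,score
Data rows: 6

ANSWER: 6


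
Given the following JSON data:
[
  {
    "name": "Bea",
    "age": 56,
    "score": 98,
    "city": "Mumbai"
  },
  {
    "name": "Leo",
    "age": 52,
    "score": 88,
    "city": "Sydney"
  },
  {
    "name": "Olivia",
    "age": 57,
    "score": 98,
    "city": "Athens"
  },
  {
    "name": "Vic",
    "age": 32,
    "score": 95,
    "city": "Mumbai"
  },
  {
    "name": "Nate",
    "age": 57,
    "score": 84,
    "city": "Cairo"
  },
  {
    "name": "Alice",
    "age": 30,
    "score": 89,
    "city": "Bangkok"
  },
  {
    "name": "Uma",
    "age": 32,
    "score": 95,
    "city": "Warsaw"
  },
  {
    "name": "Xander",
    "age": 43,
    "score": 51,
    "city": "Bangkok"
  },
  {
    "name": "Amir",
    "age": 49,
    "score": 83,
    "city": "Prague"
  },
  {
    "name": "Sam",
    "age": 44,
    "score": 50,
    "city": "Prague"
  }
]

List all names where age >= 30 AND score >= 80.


Checking both conditions:
  Bea (age=56, score=98) -> YES
  Leo (age=52, score=88) -> YES
  Olivia (age=57, score=98) -> YES
  Vic (age=32, score=95) -> YES
  Nate (age=57, score=84) -> YES
  Alice (age=30, score=89) -> YES
  Uma (age=32, score=95) -> YES
  Xander (age=43, score=51) -> no
  Amir (age=49, score=83) -> YES
  Sam (age=44, score=50) -> no


ANSWER: Bea, Leo, Olivia, Vic, Nate, Alice, Uma, Amir


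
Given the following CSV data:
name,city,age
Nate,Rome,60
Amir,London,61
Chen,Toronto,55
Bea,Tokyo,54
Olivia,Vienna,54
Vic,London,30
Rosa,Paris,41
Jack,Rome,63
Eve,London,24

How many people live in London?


Scanning city column for 'London':
  Row 2: Amir -> MATCH
  Row 6: Vic -> MATCH
  Row 9: Eve -> MATCH
Total matches: 3

ANSWER: 3


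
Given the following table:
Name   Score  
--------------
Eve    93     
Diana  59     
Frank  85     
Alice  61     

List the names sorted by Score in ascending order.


Sorting by Score (ascending):
  Diana: 59
  Alice: 61
  Frank: 85
  Eve: 93


ANSWER: Diana, Alice, Frank, Eve


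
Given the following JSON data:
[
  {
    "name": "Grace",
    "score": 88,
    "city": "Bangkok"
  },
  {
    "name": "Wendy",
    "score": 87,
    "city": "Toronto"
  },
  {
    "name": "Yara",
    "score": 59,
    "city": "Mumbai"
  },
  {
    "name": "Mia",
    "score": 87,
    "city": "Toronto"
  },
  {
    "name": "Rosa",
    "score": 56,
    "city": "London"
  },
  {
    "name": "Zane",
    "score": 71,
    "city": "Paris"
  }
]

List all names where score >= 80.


Filtering records where score >= 80:
  Grace (score=88) -> YES
  Wendy (score=87) -> YES
  Yara (score=59) -> no
  Mia (score=87) -> YES
  Rosa (score=56) -> no
  Zane (score=71) -> no


ANSWER: Grace, Wendy, Mia


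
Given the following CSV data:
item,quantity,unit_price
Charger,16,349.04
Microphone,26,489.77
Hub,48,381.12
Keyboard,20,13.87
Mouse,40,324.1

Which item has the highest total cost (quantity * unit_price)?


Computing row totals:
  Charger: 5584.64
  Microphone: 12734.02
  Hub: 18293.76
  Keyboard: 277.4
  Mouse: 12964.0
Maximum: Hub (18293.76)

ANSWER: Hub


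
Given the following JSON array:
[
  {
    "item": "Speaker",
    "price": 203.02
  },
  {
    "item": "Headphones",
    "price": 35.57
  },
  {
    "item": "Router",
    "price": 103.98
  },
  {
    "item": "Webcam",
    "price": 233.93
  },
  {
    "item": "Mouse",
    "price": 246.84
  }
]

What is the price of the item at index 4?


Array index 4 -> Mouse
price = 246.84

ANSWER: 246.84


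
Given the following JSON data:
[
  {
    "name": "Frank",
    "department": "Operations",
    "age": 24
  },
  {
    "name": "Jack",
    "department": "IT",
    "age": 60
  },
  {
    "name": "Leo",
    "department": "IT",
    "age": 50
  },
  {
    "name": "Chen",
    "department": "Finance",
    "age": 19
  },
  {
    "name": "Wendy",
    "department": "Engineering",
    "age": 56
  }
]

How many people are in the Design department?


Scanning records for department = Design
  No matches found
Count: 0

ANSWER: 0


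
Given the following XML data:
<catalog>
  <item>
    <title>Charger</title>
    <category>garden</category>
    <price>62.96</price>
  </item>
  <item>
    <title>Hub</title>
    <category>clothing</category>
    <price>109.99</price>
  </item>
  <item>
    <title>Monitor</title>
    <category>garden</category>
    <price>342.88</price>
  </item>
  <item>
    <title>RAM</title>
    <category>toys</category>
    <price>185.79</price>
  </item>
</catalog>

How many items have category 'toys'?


Scanning <item> elements for <category>toys</category>:
  Item 4: RAM -> MATCH
Count: 1

ANSWER: 1


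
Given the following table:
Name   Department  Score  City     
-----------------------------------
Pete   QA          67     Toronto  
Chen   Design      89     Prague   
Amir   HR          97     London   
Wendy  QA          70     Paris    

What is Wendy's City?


Row 4: Wendy
City = Paris

ANSWER: Paris


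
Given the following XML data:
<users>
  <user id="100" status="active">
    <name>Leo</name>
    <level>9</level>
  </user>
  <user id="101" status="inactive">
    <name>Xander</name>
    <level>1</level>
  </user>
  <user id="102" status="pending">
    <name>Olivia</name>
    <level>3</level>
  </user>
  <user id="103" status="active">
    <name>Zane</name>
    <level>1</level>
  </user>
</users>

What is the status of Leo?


Finding user with name = Leo
user id="100" status="active"

ANSWER: active


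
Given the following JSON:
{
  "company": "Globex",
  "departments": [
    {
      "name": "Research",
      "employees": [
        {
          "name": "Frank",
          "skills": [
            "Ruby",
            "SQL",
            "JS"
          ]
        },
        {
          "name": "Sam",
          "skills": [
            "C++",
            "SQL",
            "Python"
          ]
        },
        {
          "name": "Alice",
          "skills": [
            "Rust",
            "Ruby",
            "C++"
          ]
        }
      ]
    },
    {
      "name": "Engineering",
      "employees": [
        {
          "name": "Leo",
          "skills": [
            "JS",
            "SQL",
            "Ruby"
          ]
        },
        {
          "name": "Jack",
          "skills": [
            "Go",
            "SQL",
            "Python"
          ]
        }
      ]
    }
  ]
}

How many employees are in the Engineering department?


Path: departments[1].employees
Count: 2

ANSWER: 2


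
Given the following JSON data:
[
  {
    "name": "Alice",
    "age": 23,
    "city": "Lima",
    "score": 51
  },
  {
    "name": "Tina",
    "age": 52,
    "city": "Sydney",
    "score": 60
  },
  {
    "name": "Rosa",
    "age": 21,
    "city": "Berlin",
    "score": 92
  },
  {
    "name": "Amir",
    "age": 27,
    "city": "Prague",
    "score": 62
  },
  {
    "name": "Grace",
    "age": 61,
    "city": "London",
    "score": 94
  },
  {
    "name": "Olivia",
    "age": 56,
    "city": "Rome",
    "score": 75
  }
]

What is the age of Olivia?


Looking up record where name = Olivia
Record index: 5
Field 'age' = 56

ANSWER: 56


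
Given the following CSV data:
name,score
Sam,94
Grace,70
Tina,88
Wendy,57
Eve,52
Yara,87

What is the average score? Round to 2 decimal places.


Scores: 94, 70, 88, 57, 52, 87
Sum = 448
Count = 6
Average = 448 / 6 = 74.67

ANSWER: 74.67


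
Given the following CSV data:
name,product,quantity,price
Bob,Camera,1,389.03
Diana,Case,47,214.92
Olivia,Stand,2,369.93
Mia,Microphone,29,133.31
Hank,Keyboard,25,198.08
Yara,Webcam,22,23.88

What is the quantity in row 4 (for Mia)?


Row 4: Mia
Column 'quantity' = 29

ANSWER: 29


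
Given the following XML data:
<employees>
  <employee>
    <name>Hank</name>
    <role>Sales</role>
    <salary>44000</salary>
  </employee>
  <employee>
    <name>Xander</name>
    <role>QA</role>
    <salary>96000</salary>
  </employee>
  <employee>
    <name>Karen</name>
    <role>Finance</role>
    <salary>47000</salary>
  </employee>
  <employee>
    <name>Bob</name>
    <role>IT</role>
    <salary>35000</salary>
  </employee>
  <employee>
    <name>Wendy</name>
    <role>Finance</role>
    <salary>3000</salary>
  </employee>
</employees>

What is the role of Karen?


Searching for <employee> with <name>Karen</name>
Found at position 3
<role>Finance</role>

ANSWER: Finance


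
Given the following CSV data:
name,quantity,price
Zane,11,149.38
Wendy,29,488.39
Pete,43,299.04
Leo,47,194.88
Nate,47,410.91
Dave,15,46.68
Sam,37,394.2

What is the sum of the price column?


Values in 'price' column:
  Row 1: 149.38
  Row 2: 488.39
  Row 3: 299.04
  Row 4: 194.88
  Row 5: 410.91
  Row 6: 46.68
  Row 7: 394.2
Sum = 149.38 + 488.39 + 299.04 + 194.88 + 410.91 + 46.68 + 394.2 = 1983.48

ANSWER: 1983.48


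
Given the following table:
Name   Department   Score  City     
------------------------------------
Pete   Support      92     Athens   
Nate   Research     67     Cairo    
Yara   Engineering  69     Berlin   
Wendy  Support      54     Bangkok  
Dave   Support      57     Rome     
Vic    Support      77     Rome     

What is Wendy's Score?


Row 4: Wendy
Score = 54

ANSWER: 54


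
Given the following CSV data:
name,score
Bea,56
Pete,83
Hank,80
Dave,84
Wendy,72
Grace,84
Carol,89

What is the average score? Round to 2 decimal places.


Scores: 56, 83, 80, 84, 72, 84, 89
Sum = 548
Count = 7
Average = 548 / 7 = 78.29

ANSWER: 78.29


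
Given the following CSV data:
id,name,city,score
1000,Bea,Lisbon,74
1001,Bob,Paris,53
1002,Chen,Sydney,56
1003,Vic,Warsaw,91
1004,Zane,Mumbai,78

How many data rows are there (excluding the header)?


Counting rows (excluding header):
Header: id,name,city,score
Data rows: 5

ANSWER: 5


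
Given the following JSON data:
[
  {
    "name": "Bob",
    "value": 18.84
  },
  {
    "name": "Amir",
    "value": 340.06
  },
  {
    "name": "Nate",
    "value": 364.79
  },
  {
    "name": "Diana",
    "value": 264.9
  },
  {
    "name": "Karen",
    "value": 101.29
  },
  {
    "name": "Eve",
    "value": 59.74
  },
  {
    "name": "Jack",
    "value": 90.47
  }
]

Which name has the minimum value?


Comparing values:
  Bob: 18.84
  Amir: 340.06
  Nate: 364.79
  Diana: 264.9
  Karen: 101.29
  Eve: 59.74
  Jack: 90.47
Minimum: Bob (18.84)

ANSWER: Bob


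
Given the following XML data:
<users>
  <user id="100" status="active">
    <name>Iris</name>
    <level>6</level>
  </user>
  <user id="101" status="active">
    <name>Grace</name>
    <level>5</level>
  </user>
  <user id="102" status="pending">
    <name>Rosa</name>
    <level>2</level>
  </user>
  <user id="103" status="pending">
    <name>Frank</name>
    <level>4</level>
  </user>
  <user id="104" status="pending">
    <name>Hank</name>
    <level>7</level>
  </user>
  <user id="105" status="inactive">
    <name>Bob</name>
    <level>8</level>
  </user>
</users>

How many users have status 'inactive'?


Counting users with status='inactive':
  Bob (id=105) -> MATCH
Count: 1

ANSWER: 1


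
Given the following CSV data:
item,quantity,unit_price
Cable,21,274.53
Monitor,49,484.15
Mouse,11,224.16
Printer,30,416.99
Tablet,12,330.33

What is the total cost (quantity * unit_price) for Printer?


Row: Printer
quantity = 30
unit_price = 416.99
total = 30 * 416.99 = 12509.7

ANSWER: 12509.7


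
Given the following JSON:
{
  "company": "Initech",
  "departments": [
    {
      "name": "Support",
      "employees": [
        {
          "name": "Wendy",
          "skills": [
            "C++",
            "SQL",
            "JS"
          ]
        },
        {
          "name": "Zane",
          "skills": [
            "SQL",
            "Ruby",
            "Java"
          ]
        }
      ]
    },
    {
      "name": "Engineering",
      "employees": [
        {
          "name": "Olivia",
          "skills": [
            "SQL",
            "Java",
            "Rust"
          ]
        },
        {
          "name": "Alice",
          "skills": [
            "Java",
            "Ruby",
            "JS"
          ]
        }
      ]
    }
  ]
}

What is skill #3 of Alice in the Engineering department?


Path: departments[1].employees[1].skills[2]
Value: JS

ANSWER: JS


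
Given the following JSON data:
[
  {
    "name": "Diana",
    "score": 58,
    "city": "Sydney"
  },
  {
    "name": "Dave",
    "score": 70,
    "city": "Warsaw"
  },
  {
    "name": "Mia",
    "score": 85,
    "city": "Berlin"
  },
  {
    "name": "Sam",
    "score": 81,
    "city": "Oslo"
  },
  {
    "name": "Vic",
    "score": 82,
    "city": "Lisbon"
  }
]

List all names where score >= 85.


Filtering records where score >= 85:
  Diana (score=58) -> no
  Dave (score=70) -> no
  Mia (score=85) -> YES
  Sam (score=81) -> no
  Vic (score=82) -> no


ANSWER: Mia


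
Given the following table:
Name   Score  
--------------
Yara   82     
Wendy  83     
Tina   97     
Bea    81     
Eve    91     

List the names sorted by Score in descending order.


Sorting by Score (descending):
  Tina: 97
  Eve: 91
  Wendy: 83
  Yara: 82
  Bea: 81


ANSWER: Tina, Eve, Wendy, Yara, Bea


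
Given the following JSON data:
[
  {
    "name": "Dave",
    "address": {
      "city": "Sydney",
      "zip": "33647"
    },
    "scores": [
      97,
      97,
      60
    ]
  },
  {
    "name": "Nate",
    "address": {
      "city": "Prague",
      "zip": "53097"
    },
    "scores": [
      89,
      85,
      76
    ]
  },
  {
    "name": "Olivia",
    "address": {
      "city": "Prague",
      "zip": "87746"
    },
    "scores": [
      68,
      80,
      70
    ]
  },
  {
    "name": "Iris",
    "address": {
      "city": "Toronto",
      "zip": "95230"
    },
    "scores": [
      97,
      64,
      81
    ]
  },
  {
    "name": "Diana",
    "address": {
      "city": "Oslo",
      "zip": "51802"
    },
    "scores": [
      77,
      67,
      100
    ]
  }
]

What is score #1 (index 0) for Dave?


Path: records[0].scores[0]
Value: 97

ANSWER: 97


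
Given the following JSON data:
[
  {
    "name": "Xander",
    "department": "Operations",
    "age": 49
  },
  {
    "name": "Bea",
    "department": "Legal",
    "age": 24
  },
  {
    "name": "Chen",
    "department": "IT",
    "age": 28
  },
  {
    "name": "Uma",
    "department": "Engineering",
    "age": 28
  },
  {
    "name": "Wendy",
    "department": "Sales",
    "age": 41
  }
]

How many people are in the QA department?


Scanning records for department = QA
  No matches found
Count: 0

ANSWER: 0


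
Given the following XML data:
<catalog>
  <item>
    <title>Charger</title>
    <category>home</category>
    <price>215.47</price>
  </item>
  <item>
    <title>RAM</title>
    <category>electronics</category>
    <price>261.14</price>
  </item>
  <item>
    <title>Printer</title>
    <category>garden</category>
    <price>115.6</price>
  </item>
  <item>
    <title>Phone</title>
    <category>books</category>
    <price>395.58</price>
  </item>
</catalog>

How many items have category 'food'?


Scanning <item> elements for <category>food</category>:
Count: 0

ANSWER: 0


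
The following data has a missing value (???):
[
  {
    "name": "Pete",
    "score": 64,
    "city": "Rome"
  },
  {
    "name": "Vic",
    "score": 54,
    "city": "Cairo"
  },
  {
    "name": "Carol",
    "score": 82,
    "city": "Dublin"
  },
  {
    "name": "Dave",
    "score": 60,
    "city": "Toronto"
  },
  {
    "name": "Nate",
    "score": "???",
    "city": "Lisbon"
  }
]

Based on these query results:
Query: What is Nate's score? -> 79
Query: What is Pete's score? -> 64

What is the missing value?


The missing value is Nate's score
From query: Nate's score = 79

ANSWER: 79


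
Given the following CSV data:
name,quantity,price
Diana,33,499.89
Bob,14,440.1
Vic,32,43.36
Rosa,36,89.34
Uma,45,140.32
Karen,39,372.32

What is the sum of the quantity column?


Values in 'quantity' column:
  Row 1: 33
  Row 2: 14
  Row 3: 32
  Row 4: 36
  Row 5: 45
  Row 6: 39
Sum = 33 + 14 + 32 + 36 + 45 + 39 = 199

ANSWER: 199


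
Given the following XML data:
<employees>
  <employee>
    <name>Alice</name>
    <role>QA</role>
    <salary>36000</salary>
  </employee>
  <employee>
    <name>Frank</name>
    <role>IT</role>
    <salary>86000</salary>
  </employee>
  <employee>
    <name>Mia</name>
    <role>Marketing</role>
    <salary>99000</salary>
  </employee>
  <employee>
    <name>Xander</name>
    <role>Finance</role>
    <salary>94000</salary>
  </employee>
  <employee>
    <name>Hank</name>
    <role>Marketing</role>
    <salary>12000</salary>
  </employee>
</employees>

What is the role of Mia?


Searching for <employee> with <name>Mia</name>
Found at position 3
<role>Marketing</role>

ANSWER: Marketing


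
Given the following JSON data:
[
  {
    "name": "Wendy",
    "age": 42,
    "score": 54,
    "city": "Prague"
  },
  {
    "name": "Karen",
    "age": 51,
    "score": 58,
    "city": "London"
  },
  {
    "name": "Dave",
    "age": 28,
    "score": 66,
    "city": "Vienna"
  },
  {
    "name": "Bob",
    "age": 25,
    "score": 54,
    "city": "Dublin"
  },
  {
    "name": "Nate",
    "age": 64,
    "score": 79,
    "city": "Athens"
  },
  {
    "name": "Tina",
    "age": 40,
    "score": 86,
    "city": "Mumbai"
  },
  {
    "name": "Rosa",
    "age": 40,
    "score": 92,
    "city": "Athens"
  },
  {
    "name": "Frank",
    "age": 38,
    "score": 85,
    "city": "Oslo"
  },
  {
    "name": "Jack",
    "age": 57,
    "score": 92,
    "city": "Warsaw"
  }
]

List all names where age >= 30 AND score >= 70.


Checking both conditions:
  Wendy (age=42, score=54) -> no
  Karen (age=51, score=58) -> no
  Dave (age=28, score=66) -> no
  Bob (age=25, score=54) -> no
  Nate (age=64, score=79) -> YES
  Tina (age=40, score=86) -> YES
  Rosa (age=40, score=92) -> YES
  Frank (age=38, score=85) -> YES
  Jack (age=57, score=92) -> YES


ANSWER: Nate, Tina, Rosa, Frank, Jack


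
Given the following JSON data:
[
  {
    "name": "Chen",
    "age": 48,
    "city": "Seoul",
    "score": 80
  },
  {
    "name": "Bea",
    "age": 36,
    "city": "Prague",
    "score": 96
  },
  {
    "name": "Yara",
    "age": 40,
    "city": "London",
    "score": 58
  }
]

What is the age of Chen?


Looking up record where name = Chen
Record index: 0
Field 'age' = 48

ANSWER: 48


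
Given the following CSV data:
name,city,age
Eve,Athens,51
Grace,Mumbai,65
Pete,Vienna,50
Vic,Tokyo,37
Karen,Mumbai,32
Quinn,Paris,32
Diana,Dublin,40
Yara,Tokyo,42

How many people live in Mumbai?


Scanning city column for 'Mumbai':
  Row 2: Grace -> MATCH
  Row 5: Karen -> MATCH
Total matches: 2

ANSWER: 2


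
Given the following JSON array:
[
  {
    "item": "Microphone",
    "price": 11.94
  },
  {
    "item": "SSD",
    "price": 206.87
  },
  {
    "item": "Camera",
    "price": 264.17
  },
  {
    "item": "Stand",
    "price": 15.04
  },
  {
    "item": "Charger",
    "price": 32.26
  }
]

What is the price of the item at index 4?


Array index 4 -> Charger
price = 32.26

ANSWER: 32.26


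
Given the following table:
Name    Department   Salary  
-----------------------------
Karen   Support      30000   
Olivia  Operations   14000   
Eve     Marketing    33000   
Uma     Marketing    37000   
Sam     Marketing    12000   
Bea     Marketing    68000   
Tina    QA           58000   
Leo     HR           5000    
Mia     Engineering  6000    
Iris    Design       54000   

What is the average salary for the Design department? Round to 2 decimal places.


Design department members:
  Iris: 54000
Sum = 54000
Count = 1
Average = 54000 / 1 = 54000.00

ANSWER: 54000.00
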